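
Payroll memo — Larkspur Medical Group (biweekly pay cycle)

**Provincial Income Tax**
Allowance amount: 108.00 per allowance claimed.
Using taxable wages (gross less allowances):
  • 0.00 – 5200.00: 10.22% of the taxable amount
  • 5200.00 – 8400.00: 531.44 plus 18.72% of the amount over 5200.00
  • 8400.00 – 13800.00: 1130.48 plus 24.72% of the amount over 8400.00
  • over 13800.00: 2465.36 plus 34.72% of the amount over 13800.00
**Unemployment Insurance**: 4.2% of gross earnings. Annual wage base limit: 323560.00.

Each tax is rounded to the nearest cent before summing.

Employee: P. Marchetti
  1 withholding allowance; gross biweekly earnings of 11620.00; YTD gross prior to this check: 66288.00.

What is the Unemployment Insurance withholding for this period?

488.04

Unemployment Insurance: 4.2% × 11620.00 = 488.04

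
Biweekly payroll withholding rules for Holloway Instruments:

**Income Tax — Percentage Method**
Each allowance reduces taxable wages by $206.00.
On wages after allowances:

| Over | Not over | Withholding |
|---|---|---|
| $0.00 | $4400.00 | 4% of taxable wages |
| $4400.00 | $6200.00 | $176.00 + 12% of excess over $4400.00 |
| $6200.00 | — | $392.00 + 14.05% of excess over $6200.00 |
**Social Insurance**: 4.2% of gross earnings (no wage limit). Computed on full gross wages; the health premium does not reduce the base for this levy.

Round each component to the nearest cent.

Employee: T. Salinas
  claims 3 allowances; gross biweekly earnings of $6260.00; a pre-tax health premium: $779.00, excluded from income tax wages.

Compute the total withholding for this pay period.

$494.48

Income Tax: taxable = $6260.00 − $779.00 − 3×$206.00 = $4863.00
  $176.00 + 12% × ($4863.00 − $4400.00) = $176.00 + 12% × $463.00 = $231.56
Social Insurance: 4.2% × $6260.00 = $262.92
Total: $231.56 + $262.92 = $494.48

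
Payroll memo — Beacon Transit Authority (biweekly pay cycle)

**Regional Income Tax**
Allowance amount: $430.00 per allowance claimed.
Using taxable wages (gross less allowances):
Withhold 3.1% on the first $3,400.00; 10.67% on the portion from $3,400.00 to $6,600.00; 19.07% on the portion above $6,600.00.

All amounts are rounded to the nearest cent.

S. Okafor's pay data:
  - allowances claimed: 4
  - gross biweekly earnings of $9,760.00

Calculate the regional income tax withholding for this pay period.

$721.45

Regional Income Tax: taxable = $9,760.00 − 4×$430.00 = $8,040.00
  $446.84 + 19.07% × ($8,040.00 − $6,600.00) = $446.84 + 19.07% × $1,440.00 = $721.45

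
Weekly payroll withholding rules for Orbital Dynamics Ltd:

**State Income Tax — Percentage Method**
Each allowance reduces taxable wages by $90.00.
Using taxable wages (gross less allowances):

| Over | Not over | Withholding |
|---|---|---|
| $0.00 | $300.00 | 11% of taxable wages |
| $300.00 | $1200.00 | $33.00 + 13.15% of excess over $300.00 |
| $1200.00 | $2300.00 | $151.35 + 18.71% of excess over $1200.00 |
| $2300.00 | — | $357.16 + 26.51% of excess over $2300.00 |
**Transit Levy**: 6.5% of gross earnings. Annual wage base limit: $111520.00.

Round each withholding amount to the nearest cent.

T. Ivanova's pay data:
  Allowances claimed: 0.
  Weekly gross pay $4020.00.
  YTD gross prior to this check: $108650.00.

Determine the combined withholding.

State Income Tax: taxable = $4020.00
  $357.16 + 26.51% × ($4020.00 − $2300.00) = $357.16 + 26.51% × $1720.00 = $813.13
Transit Levy: cap $111520.00 − YTD $108650.00 = $2870.00 subject; 6.5% × $2870.00 = $186.55
Total: $813.13 + $186.55 = $999.68

$999.68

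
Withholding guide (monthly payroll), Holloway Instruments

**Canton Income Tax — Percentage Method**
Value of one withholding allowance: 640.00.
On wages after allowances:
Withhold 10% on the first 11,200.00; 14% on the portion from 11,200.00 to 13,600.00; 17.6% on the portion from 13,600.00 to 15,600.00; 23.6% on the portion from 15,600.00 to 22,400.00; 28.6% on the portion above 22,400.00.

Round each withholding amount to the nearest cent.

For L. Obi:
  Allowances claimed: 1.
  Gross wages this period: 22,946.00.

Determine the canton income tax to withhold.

Canton Income Tax: taxable = 22,946.00 − 1×640.00 = 22,306.00
  1,808.00 + 23.6% × (22,306.00 − 15,600.00) = 1,808.00 + 23.6% × 6,706.00 = 3,390.62

3,390.62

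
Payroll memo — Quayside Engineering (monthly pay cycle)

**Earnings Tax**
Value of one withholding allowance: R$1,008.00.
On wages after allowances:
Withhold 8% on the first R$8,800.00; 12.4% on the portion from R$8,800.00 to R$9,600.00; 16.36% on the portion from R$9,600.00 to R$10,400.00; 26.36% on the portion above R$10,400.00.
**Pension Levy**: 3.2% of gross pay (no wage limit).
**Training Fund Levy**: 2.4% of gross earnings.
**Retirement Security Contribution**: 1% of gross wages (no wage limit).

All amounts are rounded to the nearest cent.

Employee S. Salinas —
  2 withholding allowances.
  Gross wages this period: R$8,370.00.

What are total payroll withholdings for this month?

R$1,060.74

Earnings Tax: taxable = R$8,370.00 − 2×R$1,008.00 = R$6,354.00
  8% × R$6,354.00 = R$508.32
Pension Levy: 3.2% × R$8,370.00 = R$267.84
Training Fund Levy: 2.4% × R$8,370.00 = R$200.88
Retirement Security Contribution: 1% × R$8,370.00 = R$83.70
Total: R$508.32 + R$267.84 + R$200.88 + R$83.70 = R$1,060.74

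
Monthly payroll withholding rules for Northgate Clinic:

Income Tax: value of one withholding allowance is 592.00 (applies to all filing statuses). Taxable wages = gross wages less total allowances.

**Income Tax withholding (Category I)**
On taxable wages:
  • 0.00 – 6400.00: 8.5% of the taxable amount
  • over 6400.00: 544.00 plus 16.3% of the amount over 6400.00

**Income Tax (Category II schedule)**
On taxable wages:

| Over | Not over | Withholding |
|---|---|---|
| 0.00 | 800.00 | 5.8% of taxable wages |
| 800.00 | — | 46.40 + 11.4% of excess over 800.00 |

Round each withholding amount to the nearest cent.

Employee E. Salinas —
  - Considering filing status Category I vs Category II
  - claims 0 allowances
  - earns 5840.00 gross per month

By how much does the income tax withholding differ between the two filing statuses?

Income Tax (Category I): taxable = 5840.00
  8.5% × 5840.00 = 496.40
Income Tax (Category II): taxable = 5840.00
  46.40 + 11.4% × (5840.00 − 800.00) = 46.40 + 11.4% × 5040.00 = 620.96
Difference: |496.40 − 620.96| = 124.56 (higher under Category II)

124.56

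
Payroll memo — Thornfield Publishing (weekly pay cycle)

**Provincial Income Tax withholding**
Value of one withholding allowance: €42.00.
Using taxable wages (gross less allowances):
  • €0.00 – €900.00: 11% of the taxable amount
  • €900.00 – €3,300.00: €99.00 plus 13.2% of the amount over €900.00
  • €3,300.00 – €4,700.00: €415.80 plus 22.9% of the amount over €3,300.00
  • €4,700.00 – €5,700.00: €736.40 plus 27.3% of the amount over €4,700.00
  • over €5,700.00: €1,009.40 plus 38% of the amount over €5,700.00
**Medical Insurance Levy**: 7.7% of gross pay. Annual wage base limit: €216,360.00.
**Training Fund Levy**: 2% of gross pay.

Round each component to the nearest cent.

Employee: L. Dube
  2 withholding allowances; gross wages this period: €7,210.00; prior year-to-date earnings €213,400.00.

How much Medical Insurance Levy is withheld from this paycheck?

€227.92

Medical Insurance Levy: cap €216,360.00 − YTD €213,400.00 = €2,960.00 subject; 7.7% × €2,960.00 = €227.92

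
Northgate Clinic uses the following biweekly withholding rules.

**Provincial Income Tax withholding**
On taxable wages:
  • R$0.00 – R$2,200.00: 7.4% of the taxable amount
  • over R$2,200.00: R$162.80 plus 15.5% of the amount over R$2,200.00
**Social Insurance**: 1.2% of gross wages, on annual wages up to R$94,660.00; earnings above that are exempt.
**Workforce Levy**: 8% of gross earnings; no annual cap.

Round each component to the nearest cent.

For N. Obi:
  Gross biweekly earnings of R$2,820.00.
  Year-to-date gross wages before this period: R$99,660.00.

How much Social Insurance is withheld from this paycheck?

R$0.00

Social Insurance: YTD R$99,660.00 ≥ cap R$94,660.00 → R$0.00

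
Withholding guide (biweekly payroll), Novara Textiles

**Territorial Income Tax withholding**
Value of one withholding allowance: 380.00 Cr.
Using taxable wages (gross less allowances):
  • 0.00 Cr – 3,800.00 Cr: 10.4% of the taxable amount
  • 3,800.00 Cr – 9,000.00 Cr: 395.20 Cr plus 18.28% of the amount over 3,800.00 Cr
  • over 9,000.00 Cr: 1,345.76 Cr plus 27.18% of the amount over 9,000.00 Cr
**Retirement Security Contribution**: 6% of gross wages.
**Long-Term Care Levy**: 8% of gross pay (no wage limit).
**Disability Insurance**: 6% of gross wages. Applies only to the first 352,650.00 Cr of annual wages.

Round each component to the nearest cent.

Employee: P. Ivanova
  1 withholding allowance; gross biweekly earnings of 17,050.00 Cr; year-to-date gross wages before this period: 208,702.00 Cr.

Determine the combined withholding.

Territorial Income Tax: taxable = 17,050.00 Cr − 1×380.00 Cr = 16,670.00 Cr
  1,345.76 Cr + 27.18% × (16,670.00 Cr − 9,000.00 Cr) = 1,345.76 Cr + 27.18% × 7,670.00 Cr = 3,430.47 Cr
Retirement Security Contribution: 6% × 17,050.00 Cr = 1,023.00 Cr
Long-Term Care Levy: 8% × 17,050.00 Cr = 1,364.00 Cr
Disability Insurance: 6% × 17,050.00 Cr = 1,023.00 Cr
Total: 3,430.47 Cr + 1,023.00 Cr + 1,364.00 Cr + 1,023.00 Cr = 6,840.47 Cr

6,840.47 Cr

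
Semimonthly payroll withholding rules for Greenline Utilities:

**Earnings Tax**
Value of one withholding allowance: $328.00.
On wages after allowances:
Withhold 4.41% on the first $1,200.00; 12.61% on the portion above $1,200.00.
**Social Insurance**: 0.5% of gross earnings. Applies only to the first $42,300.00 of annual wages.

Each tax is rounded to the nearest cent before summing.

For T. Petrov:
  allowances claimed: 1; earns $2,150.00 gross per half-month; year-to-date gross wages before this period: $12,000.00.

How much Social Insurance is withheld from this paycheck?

$10.75

Social Insurance: 0.5% × $2,150.00 = $10.75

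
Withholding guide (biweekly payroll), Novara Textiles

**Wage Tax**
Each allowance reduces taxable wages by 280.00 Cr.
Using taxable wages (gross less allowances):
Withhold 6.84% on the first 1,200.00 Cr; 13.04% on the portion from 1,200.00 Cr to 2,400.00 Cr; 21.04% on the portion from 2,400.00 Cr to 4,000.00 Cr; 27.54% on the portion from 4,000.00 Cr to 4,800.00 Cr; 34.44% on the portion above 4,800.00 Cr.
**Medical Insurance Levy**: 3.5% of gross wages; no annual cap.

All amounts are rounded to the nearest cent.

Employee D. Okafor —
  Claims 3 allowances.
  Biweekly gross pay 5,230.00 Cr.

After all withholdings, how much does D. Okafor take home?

4,364.34 Cr

Wage Tax: taxable = 5,230.00 Cr − 3×280.00 Cr = 4,390.00 Cr
  575.20 Cr + 27.54% × (4,390.00 Cr − 4,000.00 Cr) = 575.20 Cr + 27.54% × 390.00 Cr = 682.61 Cr
Medical Insurance Levy: 3.5% × 5,230.00 Cr = 183.05 Cr
Total withheld: 682.61 Cr + 183.05 Cr = 865.66 Cr
Net pay: 5,230.00 Cr − 865.66 Cr = 4,364.34 Cr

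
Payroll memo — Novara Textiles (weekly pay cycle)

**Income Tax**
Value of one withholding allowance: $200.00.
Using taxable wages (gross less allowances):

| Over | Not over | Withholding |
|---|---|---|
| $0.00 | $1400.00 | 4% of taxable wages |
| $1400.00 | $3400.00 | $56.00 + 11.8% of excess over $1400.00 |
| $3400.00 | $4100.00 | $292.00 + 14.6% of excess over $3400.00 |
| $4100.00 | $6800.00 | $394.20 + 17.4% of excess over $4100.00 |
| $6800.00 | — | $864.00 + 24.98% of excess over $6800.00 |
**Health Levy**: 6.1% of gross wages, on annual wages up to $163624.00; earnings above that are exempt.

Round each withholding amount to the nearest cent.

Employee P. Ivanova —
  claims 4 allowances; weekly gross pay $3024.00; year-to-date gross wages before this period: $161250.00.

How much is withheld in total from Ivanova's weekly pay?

$298.04

Income Tax: taxable = $3024.00 − 4×$200.00 = $2224.00
  $56.00 + 11.8% × ($2224.00 − $1400.00) = $56.00 + 11.8% × $824.00 = $153.23
Health Levy: cap $163624.00 − YTD $161250.00 = $2374.00 subject; 6.1% × $2374.00 = $144.81
Total: $153.23 + $144.81 = $298.04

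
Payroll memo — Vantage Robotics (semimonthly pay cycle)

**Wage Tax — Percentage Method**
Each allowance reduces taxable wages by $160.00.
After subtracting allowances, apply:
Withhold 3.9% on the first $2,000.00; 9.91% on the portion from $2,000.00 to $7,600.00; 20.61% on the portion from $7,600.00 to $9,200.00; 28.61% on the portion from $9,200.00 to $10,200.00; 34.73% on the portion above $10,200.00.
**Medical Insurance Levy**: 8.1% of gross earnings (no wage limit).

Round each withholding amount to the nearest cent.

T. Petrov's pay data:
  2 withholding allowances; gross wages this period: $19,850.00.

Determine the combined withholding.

$6,096.98

Wage Tax: taxable = $19,850.00 − 2×$160.00 = $19,530.00
  $1,248.82 + 34.73% × ($19,530.00 − $10,200.00) = $1,248.82 + 34.73% × $9,330.00 = $4,489.13
Medical Insurance Levy: 8.1% × $19,850.00 = $1,607.85
Total: $4,489.13 + $1,607.85 = $6,096.98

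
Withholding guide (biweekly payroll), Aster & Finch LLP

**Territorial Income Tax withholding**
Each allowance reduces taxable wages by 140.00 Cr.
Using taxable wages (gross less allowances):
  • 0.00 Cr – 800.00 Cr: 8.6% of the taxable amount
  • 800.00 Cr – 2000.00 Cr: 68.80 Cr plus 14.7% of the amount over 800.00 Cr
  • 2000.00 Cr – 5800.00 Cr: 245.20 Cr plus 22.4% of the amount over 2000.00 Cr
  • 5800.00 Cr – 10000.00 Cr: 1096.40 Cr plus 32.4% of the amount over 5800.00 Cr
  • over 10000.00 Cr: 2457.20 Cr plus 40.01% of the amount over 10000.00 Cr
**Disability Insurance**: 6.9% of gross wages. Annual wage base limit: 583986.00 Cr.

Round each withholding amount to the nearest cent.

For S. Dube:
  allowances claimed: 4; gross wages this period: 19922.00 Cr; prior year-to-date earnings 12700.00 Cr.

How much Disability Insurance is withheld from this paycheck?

Disability Insurance: 6.9% × 19922.00 Cr = 1374.62 Cr

1374.62 Cr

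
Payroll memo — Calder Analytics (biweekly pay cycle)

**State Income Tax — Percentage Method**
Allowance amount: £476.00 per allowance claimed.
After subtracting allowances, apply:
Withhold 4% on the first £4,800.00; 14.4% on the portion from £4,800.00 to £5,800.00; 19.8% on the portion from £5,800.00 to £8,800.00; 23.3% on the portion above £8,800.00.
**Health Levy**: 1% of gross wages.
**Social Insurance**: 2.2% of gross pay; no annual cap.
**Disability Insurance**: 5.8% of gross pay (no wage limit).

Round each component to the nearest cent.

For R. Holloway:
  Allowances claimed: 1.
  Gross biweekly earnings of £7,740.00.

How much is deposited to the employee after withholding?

£6,417.53

State Income Tax: taxable = £7,740.00 − 1×£476.00 = £7,264.00
  £336.00 + 19.8% × (£7,264.00 − £5,800.00) = £336.00 + 19.8% × £1,464.00 = £625.87
Health Levy: 1% × £7,740.00 = £77.40
Social Insurance: 2.2% × £7,740.00 = £170.28
Disability Insurance: 5.8% × £7,740.00 = £448.92
Total withheld: £625.87 + £77.40 + £170.28 + £448.92 = £1,322.47
Net pay: £7,740.00 − £1,322.47 = £6,417.53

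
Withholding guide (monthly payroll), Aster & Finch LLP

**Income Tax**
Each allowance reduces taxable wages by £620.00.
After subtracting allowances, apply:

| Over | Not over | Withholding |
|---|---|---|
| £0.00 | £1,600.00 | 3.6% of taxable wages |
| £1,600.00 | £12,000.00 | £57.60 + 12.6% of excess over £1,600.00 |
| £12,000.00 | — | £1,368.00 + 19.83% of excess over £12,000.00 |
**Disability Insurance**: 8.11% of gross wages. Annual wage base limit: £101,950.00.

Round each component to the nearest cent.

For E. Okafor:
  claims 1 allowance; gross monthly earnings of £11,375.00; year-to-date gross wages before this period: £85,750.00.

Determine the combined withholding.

£2,133.64

Income Tax: taxable = £11,375.00 − 1×£620.00 = £10,755.00
  £57.60 + 12.6% × (£10,755.00 − £1,600.00) = £57.60 + 12.6% × £9,155.00 = £1,211.13
Disability Insurance: 8.11% × £11,375.00 = £922.51
Total: £1,211.13 + £922.51 = £2,133.64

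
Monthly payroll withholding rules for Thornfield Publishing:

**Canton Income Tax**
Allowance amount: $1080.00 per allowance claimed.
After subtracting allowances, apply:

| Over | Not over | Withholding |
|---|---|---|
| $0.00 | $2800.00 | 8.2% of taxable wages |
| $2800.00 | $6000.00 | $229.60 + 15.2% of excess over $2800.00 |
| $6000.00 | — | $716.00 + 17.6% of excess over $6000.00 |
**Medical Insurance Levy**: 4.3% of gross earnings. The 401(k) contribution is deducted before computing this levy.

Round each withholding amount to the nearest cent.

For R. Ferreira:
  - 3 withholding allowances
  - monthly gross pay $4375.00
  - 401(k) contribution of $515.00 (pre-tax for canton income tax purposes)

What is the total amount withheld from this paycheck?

$216.82

Canton Income Tax: taxable = $4375.00 − $515.00 − 3×$1080.00 = $620.00
  8.2% × $620.00 = $50.84
Medical Insurance Levy: 4.3% × $3860.00 = $165.98
Total: $50.84 + $165.98 = $216.82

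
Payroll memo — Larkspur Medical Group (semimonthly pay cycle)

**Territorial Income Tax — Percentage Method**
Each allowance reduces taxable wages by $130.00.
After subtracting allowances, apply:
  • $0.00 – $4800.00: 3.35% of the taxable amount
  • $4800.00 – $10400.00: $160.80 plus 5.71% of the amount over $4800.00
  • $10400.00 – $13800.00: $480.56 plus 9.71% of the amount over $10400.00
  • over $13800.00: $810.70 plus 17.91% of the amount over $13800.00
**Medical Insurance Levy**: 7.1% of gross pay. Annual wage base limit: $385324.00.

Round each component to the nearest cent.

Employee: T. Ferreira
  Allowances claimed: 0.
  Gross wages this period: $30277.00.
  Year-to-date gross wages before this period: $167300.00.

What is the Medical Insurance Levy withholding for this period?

Medical Insurance Levy: 7.1% × $30277.00 = $2149.67

$2149.67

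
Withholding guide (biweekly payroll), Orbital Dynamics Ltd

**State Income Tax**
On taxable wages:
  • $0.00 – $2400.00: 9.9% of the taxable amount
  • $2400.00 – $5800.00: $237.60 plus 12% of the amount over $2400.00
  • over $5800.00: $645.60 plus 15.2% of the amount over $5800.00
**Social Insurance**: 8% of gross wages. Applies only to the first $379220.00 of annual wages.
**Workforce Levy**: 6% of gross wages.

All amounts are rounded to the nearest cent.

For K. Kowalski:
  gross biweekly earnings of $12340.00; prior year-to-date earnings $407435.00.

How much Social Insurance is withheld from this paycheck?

$0.00

Social Insurance: YTD $407435.00 ≥ cap $379220.00 → $0.00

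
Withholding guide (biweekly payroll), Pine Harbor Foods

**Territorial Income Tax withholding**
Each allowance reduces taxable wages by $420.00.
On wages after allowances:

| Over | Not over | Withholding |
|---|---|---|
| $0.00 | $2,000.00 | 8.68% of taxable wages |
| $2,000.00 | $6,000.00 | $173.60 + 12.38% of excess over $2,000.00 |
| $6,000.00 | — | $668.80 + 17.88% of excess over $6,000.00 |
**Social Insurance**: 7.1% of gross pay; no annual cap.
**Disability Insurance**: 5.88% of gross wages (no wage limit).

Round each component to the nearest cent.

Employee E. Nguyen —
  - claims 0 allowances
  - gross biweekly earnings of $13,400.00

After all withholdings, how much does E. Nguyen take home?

$9,668.76

Territorial Income Tax: taxable = $13,400.00
  $668.80 + 17.88% × ($13,400.00 − $6,000.00) = $668.80 + 17.88% × $7,400.00 = $1,991.92
Social Insurance: 7.1% × $13,400.00 = $951.40
Disability Insurance: 5.88% × $13,400.00 = $787.92
Total withheld: $1,991.92 + $951.40 + $787.92 = $3,731.24
Net pay: $13,400.00 − $3,731.24 = $9,668.76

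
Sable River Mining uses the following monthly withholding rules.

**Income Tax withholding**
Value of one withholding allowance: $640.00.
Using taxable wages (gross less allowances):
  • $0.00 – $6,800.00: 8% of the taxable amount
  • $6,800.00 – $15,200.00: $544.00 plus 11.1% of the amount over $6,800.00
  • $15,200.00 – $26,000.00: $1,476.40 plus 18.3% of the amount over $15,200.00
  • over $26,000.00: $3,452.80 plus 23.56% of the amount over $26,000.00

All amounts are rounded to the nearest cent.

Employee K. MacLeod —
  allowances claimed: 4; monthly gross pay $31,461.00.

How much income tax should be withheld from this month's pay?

$4,136.28

Income Tax: taxable = $31,461.00 − 4×$640.00 = $28,901.00
  $3,452.80 + 23.56% × ($28,901.00 − $26,000.00) = $3,452.80 + 23.56% × $2,901.00 = $4,136.28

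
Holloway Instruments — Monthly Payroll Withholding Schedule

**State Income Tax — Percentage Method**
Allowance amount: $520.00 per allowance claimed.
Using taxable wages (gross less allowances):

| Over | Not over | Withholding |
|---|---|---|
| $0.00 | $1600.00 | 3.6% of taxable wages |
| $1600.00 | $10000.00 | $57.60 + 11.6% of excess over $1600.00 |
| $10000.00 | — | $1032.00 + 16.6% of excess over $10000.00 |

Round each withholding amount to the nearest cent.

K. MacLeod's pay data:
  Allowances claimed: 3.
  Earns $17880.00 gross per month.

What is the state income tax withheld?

$2081.12

State Income Tax: taxable = $17880.00 − 3×$520.00 = $16320.00
  $1032.00 + 16.6% × ($16320.00 − $10000.00) = $1032.00 + 16.6% × $6320.00 = $2081.12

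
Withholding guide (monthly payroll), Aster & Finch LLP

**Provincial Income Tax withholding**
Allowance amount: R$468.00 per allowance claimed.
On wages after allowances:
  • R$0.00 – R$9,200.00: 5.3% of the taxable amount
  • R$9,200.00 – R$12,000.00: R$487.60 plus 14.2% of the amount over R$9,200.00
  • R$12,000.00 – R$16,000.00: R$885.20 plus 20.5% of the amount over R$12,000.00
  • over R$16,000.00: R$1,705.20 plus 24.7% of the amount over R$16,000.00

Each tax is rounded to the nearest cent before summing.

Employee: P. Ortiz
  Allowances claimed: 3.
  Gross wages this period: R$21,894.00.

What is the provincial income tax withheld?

Provincial Income Tax: taxable = R$21,894.00 − 3×R$468.00 = R$20,490.00
  R$1,705.20 + 24.7% × (R$20,490.00 − R$16,000.00) = R$1,705.20 + 24.7% × R$4,490.00 = R$2,814.23

R$2,814.23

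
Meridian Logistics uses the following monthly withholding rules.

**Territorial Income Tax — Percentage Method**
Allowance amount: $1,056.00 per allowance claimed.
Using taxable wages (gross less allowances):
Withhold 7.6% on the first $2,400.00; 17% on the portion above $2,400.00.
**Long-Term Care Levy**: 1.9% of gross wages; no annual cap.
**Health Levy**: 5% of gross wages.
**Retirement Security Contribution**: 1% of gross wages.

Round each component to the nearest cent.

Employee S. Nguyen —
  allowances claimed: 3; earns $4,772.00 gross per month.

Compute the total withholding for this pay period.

$498.89

Territorial Income Tax: taxable = $4,772.00 − 3×$1,056.00 = $1,604.00
  7.6% × $1,604.00 = $121.90
Long-Term Care Levy: 1.9% × $4,772.00 = $90.67
Health Levy: 5% × $4,772.00 = $238.60
Retirement Security Contribution: 1% × $4,772.00 = $47.72
Total: $121.90 + $90.67 + $238.60 + $47.72 = $498.89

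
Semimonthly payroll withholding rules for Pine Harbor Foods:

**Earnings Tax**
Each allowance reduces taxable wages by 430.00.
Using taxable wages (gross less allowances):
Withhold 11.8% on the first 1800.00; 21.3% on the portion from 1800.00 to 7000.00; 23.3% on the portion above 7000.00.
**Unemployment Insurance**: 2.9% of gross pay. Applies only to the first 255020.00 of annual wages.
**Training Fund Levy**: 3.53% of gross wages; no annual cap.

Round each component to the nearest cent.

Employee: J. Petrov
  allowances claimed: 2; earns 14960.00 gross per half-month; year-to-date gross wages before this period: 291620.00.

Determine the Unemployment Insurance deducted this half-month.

0.00

Unemployment Insurance: YTD 291620.00 ≥ cap 255020.00 → 0.00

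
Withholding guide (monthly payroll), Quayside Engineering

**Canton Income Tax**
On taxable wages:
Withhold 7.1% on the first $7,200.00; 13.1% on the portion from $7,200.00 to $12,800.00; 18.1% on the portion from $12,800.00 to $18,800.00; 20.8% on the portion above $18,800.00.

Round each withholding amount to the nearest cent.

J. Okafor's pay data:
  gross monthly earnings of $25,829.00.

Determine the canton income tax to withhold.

Canton Income Tax: taxable = $25,829.00
  $2,330.80 + 20.8% × ($25,829.00 − $18,800.00) = $2,330.80 + 20.8% × $7,029.00 = $3,792.83

$3,792.83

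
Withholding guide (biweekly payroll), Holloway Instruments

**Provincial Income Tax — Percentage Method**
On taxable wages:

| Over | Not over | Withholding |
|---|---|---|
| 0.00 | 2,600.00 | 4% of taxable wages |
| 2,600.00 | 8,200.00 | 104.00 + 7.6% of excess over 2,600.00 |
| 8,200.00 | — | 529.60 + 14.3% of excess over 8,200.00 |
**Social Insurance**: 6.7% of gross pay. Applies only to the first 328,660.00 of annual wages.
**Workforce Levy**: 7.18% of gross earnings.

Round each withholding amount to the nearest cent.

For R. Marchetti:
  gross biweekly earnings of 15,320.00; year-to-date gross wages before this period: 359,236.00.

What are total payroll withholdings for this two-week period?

Provincial Income Tax: taxable = 15,320.00
  529.60 + 14.3% × (15,320.00 − 8,200.00) = 529.60 + 14.3% × 7,120.00 = 1,547.76
Social Insurance: YTD 359,236.00 ≥ cap 328,660.00 → 0.00
Workforce Levy: 7.18% × 15,320.00 = 1,099.98
Total: 1,547.76 + 0.00 + 1,099.98 = 2,647.74

2,647.74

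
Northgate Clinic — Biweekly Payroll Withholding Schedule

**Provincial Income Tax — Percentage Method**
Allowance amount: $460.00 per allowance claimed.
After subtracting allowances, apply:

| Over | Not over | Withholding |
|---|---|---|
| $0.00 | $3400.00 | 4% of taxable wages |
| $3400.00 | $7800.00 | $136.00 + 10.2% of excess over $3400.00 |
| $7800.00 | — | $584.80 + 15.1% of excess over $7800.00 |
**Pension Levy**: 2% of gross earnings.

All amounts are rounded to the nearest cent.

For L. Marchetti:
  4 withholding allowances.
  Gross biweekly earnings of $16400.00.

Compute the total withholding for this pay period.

Provincial Income Tax: taxable = $16400.00 − 4×$460.00 = $14560.00
  $584.80 + 15.1% × ($14560.00 − $7800.00) = $584.80 + 15.1% × $6760.00 = $1605.56
Pension Levy: 2% × $16400.00 = $328.00
Total: $1605.56 + $328.00 = $1933.56

$1933.56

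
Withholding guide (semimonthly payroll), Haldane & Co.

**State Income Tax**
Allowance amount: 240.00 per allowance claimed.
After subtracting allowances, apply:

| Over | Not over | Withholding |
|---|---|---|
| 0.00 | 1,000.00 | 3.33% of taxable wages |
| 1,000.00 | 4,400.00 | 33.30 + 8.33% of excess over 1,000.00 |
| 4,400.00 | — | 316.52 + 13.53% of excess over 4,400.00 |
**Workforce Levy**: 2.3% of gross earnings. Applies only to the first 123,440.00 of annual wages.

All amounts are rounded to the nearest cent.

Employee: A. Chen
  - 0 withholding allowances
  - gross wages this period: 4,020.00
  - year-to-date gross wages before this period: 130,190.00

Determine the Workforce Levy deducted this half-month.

Workforce Levy: YTD 130,190.00 ≥ cap 123,440.00 → 0.00

0.00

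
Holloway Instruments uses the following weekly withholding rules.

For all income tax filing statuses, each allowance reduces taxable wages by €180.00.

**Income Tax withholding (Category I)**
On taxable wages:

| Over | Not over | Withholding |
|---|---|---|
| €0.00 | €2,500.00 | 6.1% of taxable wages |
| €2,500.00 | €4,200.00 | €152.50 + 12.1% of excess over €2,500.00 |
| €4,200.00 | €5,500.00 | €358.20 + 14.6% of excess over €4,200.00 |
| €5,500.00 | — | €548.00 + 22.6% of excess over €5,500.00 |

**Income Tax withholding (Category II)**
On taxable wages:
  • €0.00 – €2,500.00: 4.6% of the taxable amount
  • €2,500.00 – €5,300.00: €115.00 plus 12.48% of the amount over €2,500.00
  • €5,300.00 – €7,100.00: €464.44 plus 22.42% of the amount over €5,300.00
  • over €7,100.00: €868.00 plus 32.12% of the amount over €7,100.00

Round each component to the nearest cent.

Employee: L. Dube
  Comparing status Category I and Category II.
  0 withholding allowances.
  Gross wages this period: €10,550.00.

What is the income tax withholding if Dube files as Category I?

€1,689.30

Income Tax (Category I): taxable = €10,550.00
  €548.00 + 22.6% × (€10,550.00 − €5,500.00) = €548.00 + 22.6% × €5,050.00 = €1,689.30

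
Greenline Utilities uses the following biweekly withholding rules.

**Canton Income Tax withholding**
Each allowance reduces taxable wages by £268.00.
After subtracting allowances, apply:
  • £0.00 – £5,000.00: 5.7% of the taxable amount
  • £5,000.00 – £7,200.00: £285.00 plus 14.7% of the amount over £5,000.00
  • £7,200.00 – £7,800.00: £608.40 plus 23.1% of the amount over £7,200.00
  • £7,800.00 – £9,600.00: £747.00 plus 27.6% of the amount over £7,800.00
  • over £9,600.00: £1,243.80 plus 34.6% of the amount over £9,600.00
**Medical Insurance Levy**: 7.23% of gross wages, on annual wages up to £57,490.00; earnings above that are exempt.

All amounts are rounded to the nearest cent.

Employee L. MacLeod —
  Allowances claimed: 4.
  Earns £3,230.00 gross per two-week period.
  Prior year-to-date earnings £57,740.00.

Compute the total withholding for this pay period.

Canton Income Tax: taxable = £3,230.00 − 4×£268.00 = £2,158.00
  5.7% × £2,158.00 = £123.01
Medical Insurance Levy: YTD £57,740.00 ≥ cap £57,490.00 → £0.00
Total: £123.01 + £0.00 = £123.01

£123.01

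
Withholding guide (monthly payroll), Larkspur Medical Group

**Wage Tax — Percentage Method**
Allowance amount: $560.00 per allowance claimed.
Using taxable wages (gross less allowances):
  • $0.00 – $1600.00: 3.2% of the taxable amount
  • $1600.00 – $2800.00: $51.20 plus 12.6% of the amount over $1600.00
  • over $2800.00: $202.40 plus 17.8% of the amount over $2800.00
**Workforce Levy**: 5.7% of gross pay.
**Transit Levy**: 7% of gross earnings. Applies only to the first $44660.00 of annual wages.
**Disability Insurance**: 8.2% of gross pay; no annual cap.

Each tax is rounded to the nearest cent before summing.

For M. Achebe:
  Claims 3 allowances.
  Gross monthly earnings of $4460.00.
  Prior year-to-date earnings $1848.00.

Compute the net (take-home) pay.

$3327.98

Wage Tax: taxable = $4460.00 − 3×$560.00 = $2780.00
  $51.20 + 12.6% × ($2780.00 − $1600.00) = $51.20 + 12.6% × $1180.00 = $199.88
Workforce Levy: 5.7% × $4460.00 = $254.22
Transit Levy: 7% × $4460.00 = $312.20
Disability Insurance: 8.2% × $4460.00 = $365.72
Total withheld: $199.88 + $254.22 + $312.20 + $365.72 = $1132.02
Net pay: $4460.00 − $1132.02 = $3327.98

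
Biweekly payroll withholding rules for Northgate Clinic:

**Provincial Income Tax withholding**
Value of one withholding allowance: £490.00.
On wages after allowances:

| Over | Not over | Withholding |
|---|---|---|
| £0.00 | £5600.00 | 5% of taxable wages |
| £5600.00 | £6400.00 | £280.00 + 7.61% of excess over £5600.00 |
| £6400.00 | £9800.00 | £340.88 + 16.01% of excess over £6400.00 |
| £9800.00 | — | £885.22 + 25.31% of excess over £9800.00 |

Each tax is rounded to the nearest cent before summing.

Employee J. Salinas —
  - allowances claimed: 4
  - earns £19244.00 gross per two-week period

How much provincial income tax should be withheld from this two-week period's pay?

Provincial Income Tax: taxable = £19244.00 − 4×£490.00 = £17284.00
  £885.22 + 25.31% × (£17284.00 − £9800.00) = £885.22 + 25.31% × £7484.00 = £2779.42

£2779.42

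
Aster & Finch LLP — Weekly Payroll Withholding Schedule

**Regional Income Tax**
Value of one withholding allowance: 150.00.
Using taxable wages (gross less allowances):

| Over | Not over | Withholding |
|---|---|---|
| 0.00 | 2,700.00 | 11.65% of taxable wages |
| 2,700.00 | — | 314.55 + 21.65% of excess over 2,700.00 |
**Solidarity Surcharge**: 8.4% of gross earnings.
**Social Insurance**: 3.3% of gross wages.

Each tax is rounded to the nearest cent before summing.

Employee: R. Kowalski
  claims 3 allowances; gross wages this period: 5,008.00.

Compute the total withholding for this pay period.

1,302.74

Regional Income Tax: taxable = 5,008.00 − 3×150.00 = 4,558.00
  314.55 + 21.65% × (4,558.00 − 2,700.00) = 314.55 + 21.65% × 1,858.00 = 716.81
Solidarity Surcharge: 8.4% × 5,008.00 = 420.67
Social Insurance: 3.3% × 5,008.00 = 165.26
Total: 716.81 + 420.67 + 165.26 = 1,302.74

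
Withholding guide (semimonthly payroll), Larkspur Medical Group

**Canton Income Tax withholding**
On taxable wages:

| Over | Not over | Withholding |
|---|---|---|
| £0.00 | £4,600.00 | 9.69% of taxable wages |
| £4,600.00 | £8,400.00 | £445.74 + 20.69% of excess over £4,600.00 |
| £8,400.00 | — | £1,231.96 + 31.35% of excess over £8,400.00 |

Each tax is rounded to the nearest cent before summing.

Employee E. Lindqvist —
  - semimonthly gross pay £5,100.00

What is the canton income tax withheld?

Canton Income Tax: taxable = £5,100.00
  £445.74 + 20.69% × (£5,100.00 − £4,600.00) = £445.74 + 20.69% × £500.00 = £549.19

£549.19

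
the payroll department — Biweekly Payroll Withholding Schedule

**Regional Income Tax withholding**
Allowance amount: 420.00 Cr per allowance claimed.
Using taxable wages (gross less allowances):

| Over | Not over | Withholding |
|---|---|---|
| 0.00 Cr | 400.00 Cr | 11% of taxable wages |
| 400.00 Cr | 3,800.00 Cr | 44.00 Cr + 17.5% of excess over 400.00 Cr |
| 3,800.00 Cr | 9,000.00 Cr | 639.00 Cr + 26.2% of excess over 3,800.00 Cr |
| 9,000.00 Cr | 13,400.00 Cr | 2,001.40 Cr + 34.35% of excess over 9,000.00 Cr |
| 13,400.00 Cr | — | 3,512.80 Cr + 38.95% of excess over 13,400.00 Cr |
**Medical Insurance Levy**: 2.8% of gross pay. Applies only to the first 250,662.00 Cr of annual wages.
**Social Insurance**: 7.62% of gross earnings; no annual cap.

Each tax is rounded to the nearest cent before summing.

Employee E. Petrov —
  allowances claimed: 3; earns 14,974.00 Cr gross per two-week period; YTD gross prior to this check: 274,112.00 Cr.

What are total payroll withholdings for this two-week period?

4,776.12 Cr

Regional Income Tax: taxable = 14,974.00 Cr − 3×420.00 Cr = 13,714.00 Cr
  3,512.80 Cr + 38.95% × (13,714.00 Cr − 13,400.00 Cr) = 3,512.80 Cr + 38.95% × 314.00 Cr = 3,635.10 Cr
Medical Insurance Levy: YTD 274,112.00 Cr ≥ cap 250,662.00 Cr → 0.00 Cr
Social Insurance: 7.62% × 14,974.00 Cr = 1,141.02 Cr
Total: 3,635.10 Cr + 0.00 Cr + 1,141.02 Cr = 4,776.12 Cr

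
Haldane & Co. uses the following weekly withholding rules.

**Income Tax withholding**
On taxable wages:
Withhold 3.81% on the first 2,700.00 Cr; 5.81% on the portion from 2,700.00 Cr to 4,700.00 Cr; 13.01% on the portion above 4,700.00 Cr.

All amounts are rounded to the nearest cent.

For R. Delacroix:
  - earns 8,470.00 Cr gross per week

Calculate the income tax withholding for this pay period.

709.55 Cr

Income Tax: taxable = 8,470.00 Cr
  219.07 Cr + 13.01% × (8,470.00 Cr − 4,700.00 Cr) = 219.07 Cr + 13.01% × 3,770.00 Cr = 709.55 Cr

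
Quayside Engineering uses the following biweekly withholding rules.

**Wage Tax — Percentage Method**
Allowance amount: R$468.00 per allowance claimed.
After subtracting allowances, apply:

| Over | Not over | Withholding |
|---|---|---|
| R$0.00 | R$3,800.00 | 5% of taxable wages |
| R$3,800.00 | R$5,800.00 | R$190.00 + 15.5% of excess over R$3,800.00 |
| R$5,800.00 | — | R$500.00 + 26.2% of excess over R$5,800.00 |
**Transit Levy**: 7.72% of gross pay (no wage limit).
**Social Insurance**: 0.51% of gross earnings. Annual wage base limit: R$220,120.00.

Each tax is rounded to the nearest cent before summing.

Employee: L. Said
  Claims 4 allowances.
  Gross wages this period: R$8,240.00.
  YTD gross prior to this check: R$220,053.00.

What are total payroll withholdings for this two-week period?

R$1,285.29

Wage Tax: taxable = R$8,240.00 − 4×R$468.00 = R$6,368.00
  R$500.00 + 26.2% × (R$6,368.00 − R$5,800.00) = R$500.00 + 26.2% × R$568.00 = R$648.82
Transit Levy: 7.72% × R$8,240.00 = R$636.13
Social Insurance: cap R$220,120.00 − YTD R$220,053.00 = R$67.00 subject; 0.51% × R$67.00 = R$0.34
Total: R$648.82 + R$636.13 + R$0.34 = R$1,285.29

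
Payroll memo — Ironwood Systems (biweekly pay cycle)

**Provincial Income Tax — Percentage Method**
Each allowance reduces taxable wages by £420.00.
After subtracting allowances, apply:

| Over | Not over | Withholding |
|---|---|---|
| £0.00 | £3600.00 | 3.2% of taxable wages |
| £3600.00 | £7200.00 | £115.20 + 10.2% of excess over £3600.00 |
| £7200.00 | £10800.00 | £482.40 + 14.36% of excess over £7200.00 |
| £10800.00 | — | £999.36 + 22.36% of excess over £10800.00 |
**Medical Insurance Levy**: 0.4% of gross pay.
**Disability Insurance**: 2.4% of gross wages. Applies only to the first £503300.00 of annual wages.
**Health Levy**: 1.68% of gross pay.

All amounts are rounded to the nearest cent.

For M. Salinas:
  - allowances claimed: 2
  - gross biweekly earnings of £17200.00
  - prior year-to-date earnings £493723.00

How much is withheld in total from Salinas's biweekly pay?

Provincial Income Tax: taxable = £17200.00 − 2×£420.00 = £16360.00
  £999.36 + 22.36% × (£16360.00 − £10800.00) = £999.36 + 22.36% × £5560.00 = £2242.58
Medical Insurance Levy: 0.4% × £17200.00 = £68.80
Disability Insurance: cap £503300.00 − YTD £493723.00 = £9577.00 subject; 2.4% × £9577.00 = £229.85
Health Levy: 1.68% × £17200.00 = £288.96
Total: £2242.58 + £68.80 + £229.85 + £288.96 = £2830.19

£2830.19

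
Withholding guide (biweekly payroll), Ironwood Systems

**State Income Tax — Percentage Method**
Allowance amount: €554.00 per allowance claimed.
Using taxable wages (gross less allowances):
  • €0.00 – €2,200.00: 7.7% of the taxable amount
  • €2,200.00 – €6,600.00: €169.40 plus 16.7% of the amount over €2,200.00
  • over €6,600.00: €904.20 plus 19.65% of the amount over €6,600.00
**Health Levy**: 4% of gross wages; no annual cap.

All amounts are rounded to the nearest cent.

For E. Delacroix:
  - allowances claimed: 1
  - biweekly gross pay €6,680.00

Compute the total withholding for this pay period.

€1,092.24

State Income Tax: taxable = €6,680.00 − 1×€554.00 = €6,126.00
  €169.40 + 16.7% × (€6,126.00 − €2,200.00) = €169.40 + 16.7% × €3,926.00 = €825.04
Health Levy: 4% × €6,680.00 = €267.20
Total: €825.04 + €267.20 = €1,092.24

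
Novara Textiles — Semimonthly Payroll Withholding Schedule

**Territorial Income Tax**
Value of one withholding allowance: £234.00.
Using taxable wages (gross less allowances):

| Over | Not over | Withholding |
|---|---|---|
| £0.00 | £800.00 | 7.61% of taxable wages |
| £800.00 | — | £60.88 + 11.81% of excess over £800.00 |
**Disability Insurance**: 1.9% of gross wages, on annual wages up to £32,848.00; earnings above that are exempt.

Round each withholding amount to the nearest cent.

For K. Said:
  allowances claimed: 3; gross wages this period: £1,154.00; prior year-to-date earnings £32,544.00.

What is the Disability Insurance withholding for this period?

Disability Insurance: cap £32,848.00 − YTD £32,544.00 = £304.00 subject; 1.9% × £304.00 = £5.78

£5.78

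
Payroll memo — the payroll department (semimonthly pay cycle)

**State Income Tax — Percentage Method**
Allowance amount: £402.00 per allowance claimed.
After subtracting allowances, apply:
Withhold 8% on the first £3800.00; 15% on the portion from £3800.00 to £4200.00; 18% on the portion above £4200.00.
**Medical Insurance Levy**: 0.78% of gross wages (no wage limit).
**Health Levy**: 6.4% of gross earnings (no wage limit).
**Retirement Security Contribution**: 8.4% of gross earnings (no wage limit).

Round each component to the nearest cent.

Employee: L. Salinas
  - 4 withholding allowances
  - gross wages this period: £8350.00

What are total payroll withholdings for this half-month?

State Income Tax: taxable = £8350.00 − 4×£402.00 = £6742.00
  £364.00 + 18% × (£6742.00 − £4200.00) = £364.00 + 18% × £2542.00 = £821.56
Medical Insurance Levy: 0.78% × £8350.00 = £65.13
Health Levy: 6.4% × £8350.00 = £534.40
Retirement Security Contribution: 8.4% × £8350.00 = £701.40
Total: £821.56 + £65.13 + £534.40 + £701.40 = £2122.49

£2122.49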